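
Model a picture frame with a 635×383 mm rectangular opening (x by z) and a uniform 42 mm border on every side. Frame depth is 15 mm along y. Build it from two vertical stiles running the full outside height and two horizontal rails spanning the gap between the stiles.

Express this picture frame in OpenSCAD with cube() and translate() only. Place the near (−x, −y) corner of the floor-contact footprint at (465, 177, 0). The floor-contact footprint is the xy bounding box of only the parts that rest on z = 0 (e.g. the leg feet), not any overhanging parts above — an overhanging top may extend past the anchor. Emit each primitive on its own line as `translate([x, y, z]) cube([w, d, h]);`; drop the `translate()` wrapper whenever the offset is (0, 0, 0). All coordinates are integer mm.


translate([465, 177, 0]) cube([42, 15, 467]);
translate([1142, 177, 0]) cube([42, 15, 467]);
translate([507, 177, 0]) cube([635, 15, 42]);
translate([507, 177, 425]) cube([635, 15, 42]);


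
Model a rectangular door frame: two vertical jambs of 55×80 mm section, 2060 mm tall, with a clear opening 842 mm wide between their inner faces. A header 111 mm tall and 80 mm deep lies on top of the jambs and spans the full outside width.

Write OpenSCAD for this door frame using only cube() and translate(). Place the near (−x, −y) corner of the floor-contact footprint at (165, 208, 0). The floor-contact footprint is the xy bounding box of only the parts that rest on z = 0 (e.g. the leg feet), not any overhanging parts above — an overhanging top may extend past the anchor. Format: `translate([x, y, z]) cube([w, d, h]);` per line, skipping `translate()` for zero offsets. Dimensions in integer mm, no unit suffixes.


translate([165, 208, 0]) cube([55, 80, 2060]);
translate([1062, 208, 0]) cube([55, 80, 2060]);
translate([165, 208, 2060]) cube([952, 80, 111]);


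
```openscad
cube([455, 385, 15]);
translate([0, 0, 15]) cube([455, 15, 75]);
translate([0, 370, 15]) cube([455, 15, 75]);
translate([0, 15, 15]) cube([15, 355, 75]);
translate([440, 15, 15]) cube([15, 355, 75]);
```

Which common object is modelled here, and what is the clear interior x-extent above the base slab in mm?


An open box. The internal width is 425 mm.

A 455×385 base slab with four walls standing on it — an open box. The base is 455 mm wide and the walls are 15 mm thick, so the internal width is 455 − 2 × 15 = 425 mm.


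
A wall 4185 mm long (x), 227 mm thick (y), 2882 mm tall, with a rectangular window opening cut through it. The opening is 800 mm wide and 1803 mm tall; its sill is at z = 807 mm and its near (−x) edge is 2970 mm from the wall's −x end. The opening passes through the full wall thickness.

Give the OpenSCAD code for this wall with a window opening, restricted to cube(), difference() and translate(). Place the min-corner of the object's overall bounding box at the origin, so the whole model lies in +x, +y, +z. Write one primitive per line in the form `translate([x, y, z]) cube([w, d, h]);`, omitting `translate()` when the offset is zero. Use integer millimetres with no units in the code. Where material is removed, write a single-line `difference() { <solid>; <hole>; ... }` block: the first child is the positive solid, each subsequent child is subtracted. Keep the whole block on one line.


difference() { cube([4185, 227, 2882]); translate([2970, 0, 807]) cube([800, 227, 1803]); }


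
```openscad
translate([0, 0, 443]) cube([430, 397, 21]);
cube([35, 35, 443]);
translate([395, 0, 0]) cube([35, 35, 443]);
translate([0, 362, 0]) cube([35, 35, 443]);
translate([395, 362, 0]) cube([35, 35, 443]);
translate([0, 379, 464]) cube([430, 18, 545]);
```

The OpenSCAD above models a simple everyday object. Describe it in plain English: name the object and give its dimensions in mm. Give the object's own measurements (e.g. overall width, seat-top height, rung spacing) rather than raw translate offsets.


A chair. The seat is a 430×397×21 mm slab with its top at z = 464 mm, on four 35×35 mm corner legs (flush with the seat edges, standing on z = 0). A flat backrest 18 mm thick, 545 mm tall, spans the full seat width and rises from the seat top along its +y edge, rear face flush with the rear of the seat.


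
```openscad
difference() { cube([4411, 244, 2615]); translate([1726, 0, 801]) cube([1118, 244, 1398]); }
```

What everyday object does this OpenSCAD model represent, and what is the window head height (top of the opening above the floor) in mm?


A wall with a window opening. The window head height is 2199 mm.

A wall with a rectangular opening subtracted — a window. Sill at z = 801, opening 1398 mm tall, so the head is at 801 + 1398 = 2199 mm.


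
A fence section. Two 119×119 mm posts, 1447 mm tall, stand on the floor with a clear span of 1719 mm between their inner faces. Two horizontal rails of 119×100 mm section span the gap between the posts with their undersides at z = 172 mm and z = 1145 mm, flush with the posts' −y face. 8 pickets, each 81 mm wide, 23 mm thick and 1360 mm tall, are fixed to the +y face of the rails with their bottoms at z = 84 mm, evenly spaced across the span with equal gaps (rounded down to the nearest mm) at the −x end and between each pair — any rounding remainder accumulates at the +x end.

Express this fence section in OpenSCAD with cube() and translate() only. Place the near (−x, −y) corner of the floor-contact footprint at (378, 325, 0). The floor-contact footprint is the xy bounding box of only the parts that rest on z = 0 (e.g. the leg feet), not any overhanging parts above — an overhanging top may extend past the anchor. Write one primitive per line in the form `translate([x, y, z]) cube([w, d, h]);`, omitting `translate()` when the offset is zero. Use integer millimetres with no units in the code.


translate([378, 325, 0]) cube([119, 119, 1447]);
translate([2216, 325, 0]) cube([119, 119, 1447]);
translate([497, 325, 172]) cube([1719, 119, 100]);
translate([497, 325, 1145]) cube([1719, 119, 100]);
translate([616, 444, 84]) cube([81, 23, 1360]);
translate([816, 444, 84]) cube([81, 23, 1360]);
translate([1016, 444, 84]) cube([81, 23, 1360]);
translate([1216, 444, 84]) cube([81, 23, 1360]);
translate([1416, 444, 84]) cube([81, 23, 1360]);
translate([1616, 444, 84]) cube([81, 23, 1360]);
translate([1816, 444, 84]) cube([81, 23, 1360]);
translate([2016, 444, 84]) cube([81, 23, 1360]);


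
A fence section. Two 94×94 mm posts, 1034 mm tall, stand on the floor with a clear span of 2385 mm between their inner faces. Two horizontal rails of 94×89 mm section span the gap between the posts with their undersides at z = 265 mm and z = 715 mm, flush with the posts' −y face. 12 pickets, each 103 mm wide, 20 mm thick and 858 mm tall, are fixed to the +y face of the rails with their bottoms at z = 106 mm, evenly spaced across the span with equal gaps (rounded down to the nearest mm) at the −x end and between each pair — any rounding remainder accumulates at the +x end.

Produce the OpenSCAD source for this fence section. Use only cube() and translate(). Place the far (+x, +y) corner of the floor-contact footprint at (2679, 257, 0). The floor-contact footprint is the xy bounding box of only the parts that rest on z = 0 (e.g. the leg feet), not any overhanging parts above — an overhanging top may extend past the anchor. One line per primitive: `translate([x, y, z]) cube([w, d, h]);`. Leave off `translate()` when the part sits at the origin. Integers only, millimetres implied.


translate([106, 163, 0]) cube([94, 94, 1034]);
translate([2585, 163, 0]) cube([94, 94, 1034]);
translate([200, 163, 265]) cube([2385, 94, 89]);
translate([200, 163, 715]) cube([2385, 94, 89]);
translate([288, 257, 106]) cube([103, 20, 858]);
translate([479, 257, 106]) cube([103, 20, 858]);
translate([670, 257, 106]) cube([103, 20, 858]);
translate([861, 257, 106]) cube([103, 20, 858]);
translate([1052, 257, 106]) cube([103, 20, 858]);
translate([1243, 257, 106]) cube([103, 20, 858]);
translate([1434, 257, 106]) cube([103, 20, 858]);
translate([1625, 257, 106]) cube([103, 20, 858]);
translate([1816, 257, 106]) cube([103, 20, 858]);
translate([2007, 257, 106]) cube([103, 20, 858]);
translate([2198, 257, 106]) cube([103, 20, 858]);
translate([2389, 257, 106]) cube([103, 20, 858]);


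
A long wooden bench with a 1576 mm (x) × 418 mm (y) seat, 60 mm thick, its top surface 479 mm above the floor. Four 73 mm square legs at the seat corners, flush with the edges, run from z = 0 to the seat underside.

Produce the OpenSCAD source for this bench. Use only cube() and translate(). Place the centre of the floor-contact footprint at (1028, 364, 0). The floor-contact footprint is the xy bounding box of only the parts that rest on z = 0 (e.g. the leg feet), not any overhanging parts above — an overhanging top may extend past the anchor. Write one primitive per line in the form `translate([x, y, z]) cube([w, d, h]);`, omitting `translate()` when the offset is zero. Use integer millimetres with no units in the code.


translate([240, 155, 419]) cube([1576, 418, 60]);
translate([240, 155, 0]) cube([73, 73, 419]);
translate([240, 500, 0]) cube([73, 73, 419]);
translate([1743, 155, 0]) cube([73, 73, 419]);
translate([1743, 500, 0]) cube([73, 73, 419]);


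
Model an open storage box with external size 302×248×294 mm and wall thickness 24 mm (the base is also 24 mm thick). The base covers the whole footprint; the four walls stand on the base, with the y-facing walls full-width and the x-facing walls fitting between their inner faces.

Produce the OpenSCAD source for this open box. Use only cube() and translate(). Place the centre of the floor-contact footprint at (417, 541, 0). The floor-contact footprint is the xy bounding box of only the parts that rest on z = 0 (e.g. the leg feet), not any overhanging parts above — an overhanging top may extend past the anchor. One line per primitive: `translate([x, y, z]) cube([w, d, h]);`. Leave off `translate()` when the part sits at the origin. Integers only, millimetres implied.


translate([266, 417, 0]) cube([302, 248, 24]);
translate([266, 417, 24]) cube([302, 24, 270]);
translate([266, 641, 24]) cube([302, 24, 270]);
translate([266, 441, 24]) cube([24, 200, 270]);
translate([544, 441, 24]) cube([24, 200, 270]);


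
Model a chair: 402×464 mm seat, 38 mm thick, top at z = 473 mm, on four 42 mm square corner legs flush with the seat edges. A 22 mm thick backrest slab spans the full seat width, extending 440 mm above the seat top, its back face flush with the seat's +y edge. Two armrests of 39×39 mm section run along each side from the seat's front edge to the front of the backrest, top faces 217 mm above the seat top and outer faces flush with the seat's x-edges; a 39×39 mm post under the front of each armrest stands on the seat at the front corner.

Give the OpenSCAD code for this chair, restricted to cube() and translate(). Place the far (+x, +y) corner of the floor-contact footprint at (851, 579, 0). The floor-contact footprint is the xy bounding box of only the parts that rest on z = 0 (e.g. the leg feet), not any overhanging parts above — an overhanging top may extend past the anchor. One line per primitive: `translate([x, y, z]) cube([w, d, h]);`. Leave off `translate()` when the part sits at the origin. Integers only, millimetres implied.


translate([449, 115, 435]) cube([402, 464, 38]);
translate([449, 115, 0]) cube([42, 42, 435]);
translate([809, 115, 0]) cube([42, 42, 435]);
translate([449, 537, 0]) cube([42, 42, 435]);
translate([809, 537, 0]) cube([42, 42, 435]);
translate([449, 557, 473]) cube([402, 22, 440]);
translate([449, 115, 651]) cube([39, 442, 39]);
translate([812, 115, 651]) cube([39, 442, 39]);
translate([449, 115, 473]) cube([39, 39, 178]);
translate([812, 115, 473]) cube([39, 39, 178]);


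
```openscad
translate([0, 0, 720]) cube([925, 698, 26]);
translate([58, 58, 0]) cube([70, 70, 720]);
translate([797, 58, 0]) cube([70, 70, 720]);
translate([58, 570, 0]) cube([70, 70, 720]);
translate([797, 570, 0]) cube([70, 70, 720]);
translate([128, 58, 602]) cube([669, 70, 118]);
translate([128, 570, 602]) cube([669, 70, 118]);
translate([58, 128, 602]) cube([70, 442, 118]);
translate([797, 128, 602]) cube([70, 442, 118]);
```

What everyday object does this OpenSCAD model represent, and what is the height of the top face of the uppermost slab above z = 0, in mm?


A table. The table height is 746 mm.

A 925×698×26 slab sits at z = 720 on four 70 mm square posts — a table. The top surface is at 720 + 26 = 746 mm.


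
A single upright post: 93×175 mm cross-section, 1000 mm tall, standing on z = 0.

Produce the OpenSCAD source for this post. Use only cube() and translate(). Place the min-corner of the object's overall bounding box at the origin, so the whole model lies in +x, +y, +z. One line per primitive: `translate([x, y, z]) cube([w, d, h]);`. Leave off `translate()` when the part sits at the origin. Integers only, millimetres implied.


cube([93, 175, 1000]);


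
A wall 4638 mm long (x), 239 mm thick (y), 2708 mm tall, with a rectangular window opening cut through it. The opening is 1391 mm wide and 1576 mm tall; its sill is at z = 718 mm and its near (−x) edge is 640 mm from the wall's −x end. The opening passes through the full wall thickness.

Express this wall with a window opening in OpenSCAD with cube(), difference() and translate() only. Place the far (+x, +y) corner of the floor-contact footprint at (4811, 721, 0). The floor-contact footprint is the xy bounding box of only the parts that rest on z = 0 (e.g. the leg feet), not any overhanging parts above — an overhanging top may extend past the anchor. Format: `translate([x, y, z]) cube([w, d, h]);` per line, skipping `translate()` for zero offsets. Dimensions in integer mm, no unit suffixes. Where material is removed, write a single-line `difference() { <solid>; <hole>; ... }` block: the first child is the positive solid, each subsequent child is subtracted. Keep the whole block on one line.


difference() { translate([173, 482, 0]) cube([4638, 239, 2708]); translate([813, 482, 718]) cube([1391, 239, 1576]); }


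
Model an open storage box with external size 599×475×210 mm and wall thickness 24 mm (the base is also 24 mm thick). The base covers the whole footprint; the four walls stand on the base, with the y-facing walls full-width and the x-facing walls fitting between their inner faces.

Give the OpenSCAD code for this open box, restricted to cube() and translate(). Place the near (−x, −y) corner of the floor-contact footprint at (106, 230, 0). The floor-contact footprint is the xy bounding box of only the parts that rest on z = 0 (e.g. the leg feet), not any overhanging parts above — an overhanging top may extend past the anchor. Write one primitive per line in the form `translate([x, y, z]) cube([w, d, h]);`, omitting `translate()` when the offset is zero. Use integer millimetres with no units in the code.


translate([106, 230, 0]) cube([599, 475, 24]);
translate([106, 230, 24]) cube([599, 24, 186]);
translate([106, 681, 24]) cube([599, 24, 186]);
translate([106, 254, 24]) cube([24, 427, 186]);
translate([681, 254, 24]) cube([24, 427, 186]);


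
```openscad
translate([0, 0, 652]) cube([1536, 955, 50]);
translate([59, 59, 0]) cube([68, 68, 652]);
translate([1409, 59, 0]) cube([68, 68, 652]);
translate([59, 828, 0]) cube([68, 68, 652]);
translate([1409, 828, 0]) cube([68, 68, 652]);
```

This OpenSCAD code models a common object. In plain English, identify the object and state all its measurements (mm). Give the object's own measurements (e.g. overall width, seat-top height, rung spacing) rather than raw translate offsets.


A rectangular dining table. The top is 1536×955×50 mm with its upper surface at z = 702 mm. It stands on four 68×68 mm square legs, each inset 59 mm from the nearest pair of top edges, running from the floor to the underside of the top.


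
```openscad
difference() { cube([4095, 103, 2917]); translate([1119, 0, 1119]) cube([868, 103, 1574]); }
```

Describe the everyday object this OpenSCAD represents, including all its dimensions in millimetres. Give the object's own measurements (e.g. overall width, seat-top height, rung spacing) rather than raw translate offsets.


A wall 4095 mm long (x), 103 mm thick (y), 2917 mm tall, with a rectangular window opening cut through it. The opening is 868 mm wide and 1574 mm tall; its sill is at z = 1119 mm and its near (−x) edge is 1119 mm from the wall's −x end. The opening passes through the full wall thickness.


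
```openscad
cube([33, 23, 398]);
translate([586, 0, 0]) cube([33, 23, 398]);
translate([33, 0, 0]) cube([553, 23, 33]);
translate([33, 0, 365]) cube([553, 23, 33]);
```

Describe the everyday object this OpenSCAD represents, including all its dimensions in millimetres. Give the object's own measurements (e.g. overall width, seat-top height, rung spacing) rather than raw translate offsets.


A rectangular picture frame lying in the x–z plane (depth along y). The opening is 553 mm wide (x) by 332 mm tall (z), surrounded by a border 33 mm wide on all four sides. The frame is 23 mm deep and is made of two full-height vertical stiles with two horizontal rails fitted between them.


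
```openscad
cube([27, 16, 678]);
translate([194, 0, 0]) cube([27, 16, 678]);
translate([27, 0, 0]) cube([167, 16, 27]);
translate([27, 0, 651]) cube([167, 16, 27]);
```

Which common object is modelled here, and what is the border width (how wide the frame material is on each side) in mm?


A picture frame. The border width is 27 mm.

Four thin pieces enclosing a rectangular opening — a picture frame. The two full-height stiles are 678 mm tall; the top rail sits at z = 651 and is 27 mm tall, so the border above the opening is 678 − 651 = 27 mm, matching the stile x-width.


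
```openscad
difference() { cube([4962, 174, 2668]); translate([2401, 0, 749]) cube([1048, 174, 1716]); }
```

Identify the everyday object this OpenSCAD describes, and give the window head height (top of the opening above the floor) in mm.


A wall with a window opening. The window head height is 2465 mm.

A wall with a rectangular opening subtracted — a window. Sill at z = 749, opening 1716 mm tall, so the head is at 749 + 1716 = 2465 mm.


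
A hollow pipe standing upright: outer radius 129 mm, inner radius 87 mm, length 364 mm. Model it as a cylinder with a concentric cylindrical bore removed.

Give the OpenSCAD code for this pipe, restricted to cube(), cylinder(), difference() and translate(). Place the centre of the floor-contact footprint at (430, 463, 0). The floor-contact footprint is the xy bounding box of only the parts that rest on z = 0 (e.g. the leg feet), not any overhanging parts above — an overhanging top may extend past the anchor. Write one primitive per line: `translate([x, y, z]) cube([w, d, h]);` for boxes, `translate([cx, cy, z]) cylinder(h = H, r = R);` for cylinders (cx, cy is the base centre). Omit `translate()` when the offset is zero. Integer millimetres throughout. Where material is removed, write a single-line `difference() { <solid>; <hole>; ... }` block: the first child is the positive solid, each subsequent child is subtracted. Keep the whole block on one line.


difference() { translate([430, 463, 0]) cylinder(h = 364, r = 129); translate([430, 463, 0]) cylinder(h = 364, r = 87); }


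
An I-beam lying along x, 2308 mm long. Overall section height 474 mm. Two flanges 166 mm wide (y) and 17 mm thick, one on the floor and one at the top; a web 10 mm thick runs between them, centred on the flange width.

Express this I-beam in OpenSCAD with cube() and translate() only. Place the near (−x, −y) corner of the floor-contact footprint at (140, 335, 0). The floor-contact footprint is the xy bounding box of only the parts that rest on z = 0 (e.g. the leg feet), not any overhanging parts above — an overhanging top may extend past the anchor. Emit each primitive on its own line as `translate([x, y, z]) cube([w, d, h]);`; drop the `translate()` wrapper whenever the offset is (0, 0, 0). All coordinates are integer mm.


translate([140, 335, 0]) cube([2308, 166, 17]);
translate([140, 413, 17]) cube([2308, 10, 440]);
translate([140, 335, 457]) cube([2308, 166, 17]);


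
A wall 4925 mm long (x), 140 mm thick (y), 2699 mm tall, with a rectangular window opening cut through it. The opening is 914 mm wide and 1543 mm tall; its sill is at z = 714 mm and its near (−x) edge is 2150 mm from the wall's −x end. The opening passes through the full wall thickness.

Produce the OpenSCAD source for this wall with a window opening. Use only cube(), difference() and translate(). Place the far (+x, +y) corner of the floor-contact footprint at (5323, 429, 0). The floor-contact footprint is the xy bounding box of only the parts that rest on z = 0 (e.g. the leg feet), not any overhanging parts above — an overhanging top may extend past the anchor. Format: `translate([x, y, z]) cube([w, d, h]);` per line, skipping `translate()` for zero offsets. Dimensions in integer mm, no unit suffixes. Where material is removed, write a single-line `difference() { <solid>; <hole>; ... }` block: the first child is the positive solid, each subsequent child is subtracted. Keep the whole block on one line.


difference() { translate([398, 289, 0]) cube([4925, 140, 2699]); translate([2548, 289, 714]) cube([914, 140, 1543]); }


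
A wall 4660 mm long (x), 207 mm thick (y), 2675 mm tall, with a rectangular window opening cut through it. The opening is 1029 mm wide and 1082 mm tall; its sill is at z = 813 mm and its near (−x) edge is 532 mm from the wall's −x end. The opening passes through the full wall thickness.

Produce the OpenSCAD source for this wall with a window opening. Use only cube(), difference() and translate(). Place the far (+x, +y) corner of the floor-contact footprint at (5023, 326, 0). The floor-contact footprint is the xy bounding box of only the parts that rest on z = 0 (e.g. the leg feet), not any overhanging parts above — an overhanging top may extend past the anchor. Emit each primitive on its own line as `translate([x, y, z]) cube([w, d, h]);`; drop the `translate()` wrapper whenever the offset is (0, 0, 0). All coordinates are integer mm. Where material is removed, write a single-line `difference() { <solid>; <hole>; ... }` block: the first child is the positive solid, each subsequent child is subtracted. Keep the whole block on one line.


difference() { translate([363, 119, 0]) cube([4660, 207, 2675]); translate([895, 119, 813]) cube([1029, 207, 1082]); }


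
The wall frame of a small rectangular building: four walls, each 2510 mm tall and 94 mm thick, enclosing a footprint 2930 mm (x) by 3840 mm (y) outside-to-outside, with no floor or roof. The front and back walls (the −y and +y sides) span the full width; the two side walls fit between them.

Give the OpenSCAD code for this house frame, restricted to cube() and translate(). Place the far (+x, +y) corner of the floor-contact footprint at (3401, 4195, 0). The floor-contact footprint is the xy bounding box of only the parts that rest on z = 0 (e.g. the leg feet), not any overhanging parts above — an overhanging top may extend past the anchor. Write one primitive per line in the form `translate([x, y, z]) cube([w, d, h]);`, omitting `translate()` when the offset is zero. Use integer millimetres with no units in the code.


translate([471, 355, 0]) cube([2930, 94, 2510]);
translate([471, 4101, 0]) cube([2930, 94, 2510]);
translate([471, 449, 0]) cube([94, 3652, 2510]);
translate([3307, 449, 0]) cube([94, 3652, 2510]);


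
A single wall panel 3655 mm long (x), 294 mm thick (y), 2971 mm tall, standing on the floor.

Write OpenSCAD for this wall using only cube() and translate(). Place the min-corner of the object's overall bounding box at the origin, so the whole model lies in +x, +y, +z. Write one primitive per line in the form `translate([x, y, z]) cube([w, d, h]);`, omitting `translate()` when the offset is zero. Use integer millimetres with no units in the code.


cube([3655, 294, 2971]);


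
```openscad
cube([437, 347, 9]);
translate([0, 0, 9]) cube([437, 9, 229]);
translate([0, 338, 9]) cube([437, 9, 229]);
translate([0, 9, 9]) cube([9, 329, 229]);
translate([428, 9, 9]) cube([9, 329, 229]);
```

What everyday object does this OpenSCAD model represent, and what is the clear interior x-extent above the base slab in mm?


An open box. The internal width is 419 mm.

A 437×347 base slab with four walls standing on it — an open box. The base is 437 mm wide and the walls are 9 mm thick, so the internal width is 437 − 2 × 9 = 419 mm.


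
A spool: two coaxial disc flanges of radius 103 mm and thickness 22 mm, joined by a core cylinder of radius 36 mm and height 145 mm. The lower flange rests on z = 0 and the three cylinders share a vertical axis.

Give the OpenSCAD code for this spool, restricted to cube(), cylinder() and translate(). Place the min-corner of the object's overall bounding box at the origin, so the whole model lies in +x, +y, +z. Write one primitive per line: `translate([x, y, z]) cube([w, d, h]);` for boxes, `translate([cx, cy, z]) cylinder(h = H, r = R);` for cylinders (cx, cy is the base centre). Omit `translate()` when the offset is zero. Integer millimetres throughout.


translate([103, 103, 0]) cylinder(h = 22, r = 103);
translate([103, 103, 22]) cylinder(h = 145, r = 36);
translate([103, 103, 167]) cylinder(h = 22, r = 103);


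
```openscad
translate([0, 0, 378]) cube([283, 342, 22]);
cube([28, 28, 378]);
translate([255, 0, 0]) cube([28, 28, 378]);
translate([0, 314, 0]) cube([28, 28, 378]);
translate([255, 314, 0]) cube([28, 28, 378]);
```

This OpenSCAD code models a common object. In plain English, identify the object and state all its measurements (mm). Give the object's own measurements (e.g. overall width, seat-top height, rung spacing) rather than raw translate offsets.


A simple wooden stool: a rectangular seat 283 mm (x) by 342 mm (y), 22 mm thick, top face at z = 400 mm, on four square legs, each 28×28 mm in cross-section. The legs rest on z = 0, each flush with a corner of the seat.


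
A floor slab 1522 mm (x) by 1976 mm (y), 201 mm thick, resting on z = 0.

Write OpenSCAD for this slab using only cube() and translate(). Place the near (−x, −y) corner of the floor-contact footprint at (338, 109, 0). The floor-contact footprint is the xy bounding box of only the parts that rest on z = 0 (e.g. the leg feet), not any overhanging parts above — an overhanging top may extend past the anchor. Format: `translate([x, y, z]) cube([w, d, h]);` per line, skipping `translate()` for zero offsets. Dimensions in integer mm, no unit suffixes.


translate([338, 109, 0]) cube([1522, 1976, 201]);


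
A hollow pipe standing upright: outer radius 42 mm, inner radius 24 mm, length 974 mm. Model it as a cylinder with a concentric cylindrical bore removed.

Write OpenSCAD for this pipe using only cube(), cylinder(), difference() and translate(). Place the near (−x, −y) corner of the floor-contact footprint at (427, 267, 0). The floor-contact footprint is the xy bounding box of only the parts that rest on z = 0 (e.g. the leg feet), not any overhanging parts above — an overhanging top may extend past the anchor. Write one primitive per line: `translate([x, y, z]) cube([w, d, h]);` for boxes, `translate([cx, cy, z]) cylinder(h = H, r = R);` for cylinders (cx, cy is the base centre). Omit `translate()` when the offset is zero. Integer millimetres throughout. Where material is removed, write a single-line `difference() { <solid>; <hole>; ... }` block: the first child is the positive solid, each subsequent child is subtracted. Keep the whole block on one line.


difference() { translate([469, 309, 0]) cylinder(h = 974, r = 42); translate([469, 309, 0]) cylinder(h = 974, r = 24); }


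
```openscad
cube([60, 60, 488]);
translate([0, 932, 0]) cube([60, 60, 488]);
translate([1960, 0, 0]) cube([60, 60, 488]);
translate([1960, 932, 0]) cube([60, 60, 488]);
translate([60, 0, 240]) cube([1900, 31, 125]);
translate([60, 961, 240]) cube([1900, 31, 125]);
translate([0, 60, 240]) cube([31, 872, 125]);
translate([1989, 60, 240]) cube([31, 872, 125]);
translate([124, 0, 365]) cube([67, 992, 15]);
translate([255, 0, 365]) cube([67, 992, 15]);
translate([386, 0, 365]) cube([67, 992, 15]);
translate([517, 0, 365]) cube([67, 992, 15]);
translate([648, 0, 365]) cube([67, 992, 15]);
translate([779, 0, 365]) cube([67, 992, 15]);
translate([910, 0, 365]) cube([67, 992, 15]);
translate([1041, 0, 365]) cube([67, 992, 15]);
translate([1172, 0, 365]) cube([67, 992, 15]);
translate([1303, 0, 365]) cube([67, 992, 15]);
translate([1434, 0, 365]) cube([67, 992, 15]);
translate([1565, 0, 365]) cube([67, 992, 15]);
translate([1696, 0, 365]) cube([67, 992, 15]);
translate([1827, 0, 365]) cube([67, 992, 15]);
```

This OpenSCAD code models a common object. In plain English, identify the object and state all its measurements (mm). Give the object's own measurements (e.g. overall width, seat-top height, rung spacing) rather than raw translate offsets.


A bed frame 2020 mm long (x) by 992 mm wide (y). Four 60×60 mm corner posts, 488 mm tall, at the corners of the footprint. Four rails of 31 mm thickness and 125 mm height run between adjacent posts with their undersides at z = 240 mm, their outer faces flush with the outside of the frame (the two x-running rails run between the posts' inner faces; the two y-running rails run between the posts' inner faces). 14 slats, each 67 mm wide (x) and 15 mm thick, lie across the top of the two x-running rails, running the full 992 mm width of the frame in y; along x they sit between the end posts with a 64 mm gap after the −x posts and between neighbouring slats, leaving 66 mm before the +x posts.


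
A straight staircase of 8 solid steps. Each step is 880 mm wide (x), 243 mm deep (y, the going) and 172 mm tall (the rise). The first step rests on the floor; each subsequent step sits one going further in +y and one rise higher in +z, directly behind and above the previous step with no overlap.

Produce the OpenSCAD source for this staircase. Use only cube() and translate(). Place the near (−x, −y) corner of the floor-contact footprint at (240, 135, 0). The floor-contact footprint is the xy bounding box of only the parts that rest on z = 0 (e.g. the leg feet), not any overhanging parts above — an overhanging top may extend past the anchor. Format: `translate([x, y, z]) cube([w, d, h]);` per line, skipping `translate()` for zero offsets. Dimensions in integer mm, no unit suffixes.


translate([240, 135, 0]) cube([880, 243, 172]);
translate([240, 378, 172]) cube([880, 243, 172]);
translate([240, 621, 344]) cube([880, 243, 172]);
translate([240, 864, 516]) cube([880, 243, 172]);
translate([240, 1107, 688]) cube([880, 243, 172]);
translate([240, 1350, 860]) cube([880, 243, 172]);
translate([240, 1593, 1032]) cube([880, 243, 172]);
translate([240, 1836, 1204]) cube([880, 243, 172]);


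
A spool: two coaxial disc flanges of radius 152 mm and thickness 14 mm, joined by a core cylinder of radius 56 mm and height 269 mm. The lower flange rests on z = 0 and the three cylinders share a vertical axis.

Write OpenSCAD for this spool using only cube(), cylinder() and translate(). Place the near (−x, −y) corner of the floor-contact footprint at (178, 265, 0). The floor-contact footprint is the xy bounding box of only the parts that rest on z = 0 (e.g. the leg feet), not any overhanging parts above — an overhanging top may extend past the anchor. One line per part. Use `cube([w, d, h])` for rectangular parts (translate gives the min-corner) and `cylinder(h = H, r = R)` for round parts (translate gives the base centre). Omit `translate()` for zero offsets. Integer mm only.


translate([330, 417, 0]) cylinder(h = 14, r = 152);
translate([330, 417, 14]) cylinder(h = 269, r = 56);
translate([330, 417, 283]) cylinder(h = 14, r = 152);


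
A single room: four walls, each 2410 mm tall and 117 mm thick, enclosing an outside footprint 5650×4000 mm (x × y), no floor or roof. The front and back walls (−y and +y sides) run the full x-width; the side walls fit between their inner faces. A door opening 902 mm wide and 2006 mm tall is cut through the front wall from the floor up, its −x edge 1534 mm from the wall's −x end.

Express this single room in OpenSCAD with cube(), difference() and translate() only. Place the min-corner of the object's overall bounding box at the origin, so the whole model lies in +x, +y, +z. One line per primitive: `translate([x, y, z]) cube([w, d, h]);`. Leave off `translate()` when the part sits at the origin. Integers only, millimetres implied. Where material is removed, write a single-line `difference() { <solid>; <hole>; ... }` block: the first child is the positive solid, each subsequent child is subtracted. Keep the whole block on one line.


difference() { cube([5650, 117, 2410]); translate([1534, 0, 0]) cube([902, 117, 2006]); }
translate([0, 3883, 0]) cube([5650, 117, 2410]);
translate([0, 117, 0]) cube([117, 3766, 2410]);
translate([5533, 117, 0]) cube([117, 3766, 2410]);


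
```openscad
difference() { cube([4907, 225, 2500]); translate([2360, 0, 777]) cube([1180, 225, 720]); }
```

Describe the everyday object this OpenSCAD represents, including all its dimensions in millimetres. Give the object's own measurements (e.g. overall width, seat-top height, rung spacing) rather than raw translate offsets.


A wall 4907 mm long (x), 225 mm thick (y), 2500 mm tall, with a rectangular window opening cut through it. The opening is 1180 mm wide and 720 mm tall; its sill is at z = 777 mm and its near (−x) edge is 2360 mm from the wall's −x end. The opening passes through the full wall thickness.


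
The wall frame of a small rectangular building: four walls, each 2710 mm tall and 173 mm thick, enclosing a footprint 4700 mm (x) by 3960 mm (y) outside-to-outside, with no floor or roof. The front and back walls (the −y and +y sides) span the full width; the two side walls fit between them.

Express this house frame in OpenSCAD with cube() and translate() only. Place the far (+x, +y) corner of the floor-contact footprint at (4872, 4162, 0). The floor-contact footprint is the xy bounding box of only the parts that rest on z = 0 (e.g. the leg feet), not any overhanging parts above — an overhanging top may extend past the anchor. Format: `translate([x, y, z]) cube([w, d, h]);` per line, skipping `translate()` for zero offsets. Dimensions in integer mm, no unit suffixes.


translate([172, 202, 0]) cube([4700, 173, 2710]);
translate([172, 3989, 0]) cube([4700, 173, 2710]);
translate([172, 375, 0]) cube([173, 3614, 2710]);
translate([4699, 375, 0]) cube([173, 3614, 2710]);


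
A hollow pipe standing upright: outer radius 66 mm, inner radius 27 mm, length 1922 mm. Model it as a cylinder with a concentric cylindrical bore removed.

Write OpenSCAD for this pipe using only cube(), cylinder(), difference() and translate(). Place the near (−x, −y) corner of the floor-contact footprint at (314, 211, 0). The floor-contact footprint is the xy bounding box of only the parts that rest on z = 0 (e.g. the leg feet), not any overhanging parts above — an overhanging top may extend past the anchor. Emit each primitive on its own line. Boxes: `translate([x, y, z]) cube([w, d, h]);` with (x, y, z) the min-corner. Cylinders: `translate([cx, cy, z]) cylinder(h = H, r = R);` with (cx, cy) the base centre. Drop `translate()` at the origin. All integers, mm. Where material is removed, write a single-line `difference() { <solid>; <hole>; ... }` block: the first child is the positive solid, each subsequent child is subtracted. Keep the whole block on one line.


difference() { translate([380, 277, 0]) cylinder(h = 1922, r = 66); translate([380, 277, 0]) cylinder(h = 1922, r = 27); }


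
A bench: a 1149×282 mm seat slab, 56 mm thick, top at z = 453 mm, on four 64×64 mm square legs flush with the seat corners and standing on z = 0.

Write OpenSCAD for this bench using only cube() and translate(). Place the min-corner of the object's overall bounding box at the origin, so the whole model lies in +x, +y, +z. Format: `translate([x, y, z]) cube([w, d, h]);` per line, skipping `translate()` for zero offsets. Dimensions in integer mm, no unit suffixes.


translate([0, 0, 397]) cube([1149, 282, 56]);
cube([64, 64, 397]);
translate([0, 218, 0]) cube([64, 64, 397]);
translate([1085, 0, 0]) cube([64, 64, 397]);
translate([1085, 218, 0]) cube([64, 64, 397]);


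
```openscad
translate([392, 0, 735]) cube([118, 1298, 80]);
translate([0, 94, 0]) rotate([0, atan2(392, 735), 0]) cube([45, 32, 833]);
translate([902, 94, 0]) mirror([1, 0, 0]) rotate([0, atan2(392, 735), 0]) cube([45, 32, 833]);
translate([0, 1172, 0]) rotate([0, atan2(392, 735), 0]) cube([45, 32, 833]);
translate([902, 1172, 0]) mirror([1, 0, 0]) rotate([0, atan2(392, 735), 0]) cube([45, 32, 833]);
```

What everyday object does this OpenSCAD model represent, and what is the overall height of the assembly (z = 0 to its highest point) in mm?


A sawhorse. The overall height is 815 mm.

A beam across two mirrored pairs of raked legs — a sawhorse. The beam's underside is at z = 735 (matching the legs' vertical rise in atan2(392, 735)) and the beam is 80 mm tall, so its top is at 735 + 80 = 815 mm. The raked legs top out at the beam's underside, so that is the highest point.


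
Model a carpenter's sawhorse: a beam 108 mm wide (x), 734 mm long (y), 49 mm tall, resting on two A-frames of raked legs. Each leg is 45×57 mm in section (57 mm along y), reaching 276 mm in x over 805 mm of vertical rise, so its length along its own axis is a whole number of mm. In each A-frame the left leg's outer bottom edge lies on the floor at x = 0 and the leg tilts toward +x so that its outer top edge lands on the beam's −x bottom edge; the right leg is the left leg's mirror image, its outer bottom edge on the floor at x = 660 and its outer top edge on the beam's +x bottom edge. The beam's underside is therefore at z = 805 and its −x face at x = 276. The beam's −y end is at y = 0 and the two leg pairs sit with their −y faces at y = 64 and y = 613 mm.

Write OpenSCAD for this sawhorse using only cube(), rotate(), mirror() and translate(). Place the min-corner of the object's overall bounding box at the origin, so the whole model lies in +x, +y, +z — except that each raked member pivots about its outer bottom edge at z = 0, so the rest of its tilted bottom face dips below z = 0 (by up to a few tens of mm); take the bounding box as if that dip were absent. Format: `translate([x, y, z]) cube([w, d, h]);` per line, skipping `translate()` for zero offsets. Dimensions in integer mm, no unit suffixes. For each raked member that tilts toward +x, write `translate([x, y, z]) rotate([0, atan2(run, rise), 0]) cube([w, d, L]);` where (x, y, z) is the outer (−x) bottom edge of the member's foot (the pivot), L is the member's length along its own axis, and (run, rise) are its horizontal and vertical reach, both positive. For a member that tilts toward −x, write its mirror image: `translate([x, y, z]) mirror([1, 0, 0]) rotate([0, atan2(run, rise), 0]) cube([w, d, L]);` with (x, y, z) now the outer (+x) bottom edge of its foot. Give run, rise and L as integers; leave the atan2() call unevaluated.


// leg length = √(276² + 805²) = 851
// right-leg outer foot x = 2·276 + 108 = 660
// beam min-corner = (276, 0, 805)
translate([276, 0, 805]) cube([108, 734, 49]);
translate([0, 64, 0]) rotate([0, atan2(276, 805), 0]) cube([45, 57, 851]);
translate([660, 64, 0]) mirror([1, 0, 0]) rotate([0, atan2(276, 805), 0]) cube([45, 57, 851]);
translate([0, 613, 0]) rotate([0, atan2(276, 805), 0]) cube([45, 57, 851]);
translate([660, 613, 0]) mirror([1, 0, 0]) rotate([0, atan2(276, 805), 0]) cube([45, 57, 851]);


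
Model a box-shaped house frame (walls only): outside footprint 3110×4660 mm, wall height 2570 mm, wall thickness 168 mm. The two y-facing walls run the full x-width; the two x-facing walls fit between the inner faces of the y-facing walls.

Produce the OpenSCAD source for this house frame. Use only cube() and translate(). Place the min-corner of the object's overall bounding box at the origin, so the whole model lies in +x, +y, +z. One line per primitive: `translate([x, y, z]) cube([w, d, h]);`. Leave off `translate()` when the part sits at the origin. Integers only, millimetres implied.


cube([3110, 168, 2570]);
translate([0, 4492, 0]) cube([3110, 168, 2570]);
translate([0, 168, 0]) cube([168, 4324, 2570]);
translate([2942, 168, 0]) cube([168, 4324, 2570]);
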